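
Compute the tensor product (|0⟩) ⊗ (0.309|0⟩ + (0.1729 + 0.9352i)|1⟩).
0.309|00⟩ + (0.1729 + 0.9352i)|01⟩

amp(|b₁b₂…⟩) = product of the factor amplitudes for bits b₁, b₂, …; only kets whose every factor amplitude is nonzero survive.
|00⟩: (1)(0.309) = 0.309
|01⟩: (1)(0.1729 + 0.9352i) = (0.1729 + 0.9352i)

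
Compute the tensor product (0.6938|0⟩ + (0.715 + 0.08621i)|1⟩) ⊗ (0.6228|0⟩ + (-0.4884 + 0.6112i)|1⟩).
0.4321|00⟩ + (-0.3389 + 0.4241i)|01⟩ + (0.4453 + 0.05369i)|10⟩ + (-0.4019 + 0.3949i)|11⟩

amp(|b₁b₂…⟩) = product of the factor amplitudes for bits b₁, b₂, …; only kets whose every factor amplitude is nonzero survive.
|00⟩: (0.6938)(0.6228) = 0.4321
|01⟩: (0.6938)(-0.4884 + 0.6112i) = (-0.3389 + 0.4241i)
|10⟩: (0.715 + 0.08621i)(0.6228) = (0.4453 + 0.05369i)
|11⟩: (0.715 + 0.08621i)(-0.4884 + 0.6112i) = (-0.4019 + 0.3949i)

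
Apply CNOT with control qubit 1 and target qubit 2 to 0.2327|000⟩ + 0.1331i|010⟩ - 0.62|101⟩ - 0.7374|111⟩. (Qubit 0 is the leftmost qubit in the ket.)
0.2327|000⟩ + 0.1331i|011⟩ - 0.62|101⟩ - 0.7374|110⟩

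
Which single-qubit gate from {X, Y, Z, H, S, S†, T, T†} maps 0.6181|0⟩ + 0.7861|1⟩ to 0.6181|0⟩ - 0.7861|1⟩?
Z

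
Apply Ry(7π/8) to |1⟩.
-0.9808|0⟩ + 0.1951|1⟩

Ry(7π/8) = [[cos(θ/2), −sin(θ/2)], [sin(θ/2), cos(θ/2)]]; θ = 7π/8, cos(θ/2) ≈ 0.19509, sin(θ/2) ≈ 0.980785.
With a = amp(|0⟩) = 0 and b = amp(|1⟩) = 1:
new amp(|0⟩) = (0.19509)·a + (-0.980785)·b = -0.9808
new amp(|1⟩) = (0.980785)·a + (0.19509)·b = 0.1951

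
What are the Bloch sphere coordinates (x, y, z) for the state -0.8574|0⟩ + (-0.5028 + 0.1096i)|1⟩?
(0.8622, -0.1879, 0.4703)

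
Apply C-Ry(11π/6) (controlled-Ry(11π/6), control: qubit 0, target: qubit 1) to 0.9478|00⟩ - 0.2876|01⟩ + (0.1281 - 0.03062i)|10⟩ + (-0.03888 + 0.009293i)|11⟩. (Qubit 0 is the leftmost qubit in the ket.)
0.9478|00⟩ - 0.2876|01⟩ + (-0.1137 + 0.02717i)|10⟩ + (0.07071 - 0.0169i)|11⟩

C-Ry(11π/6) leaves the control-|0⟩ kets |00⟩, |01⟩ unchanged and applies Ry(11π/6) to qubit 1 on the control-|1⟩ pair (|10⟩, |11⟩).
Ry(11π/6) = [[cos(θ/2), −sin(θ/2)], [sin(θ/2), cos(θ/2)]]; θ = 11π/6, cos(θ/2) ≈ -0.965926, sin(θ/2) ≈ 0.258819.
With a = amp(|10⟩) = (0.1281 - 0.03062i) and b = amp(|11⟩) = (-0.03888 + 0.009293i):
new amp(|10⟩) = (-0.965926)·a + (-0.258819)·b = (-0.1137 + 0.02717i)
new amp(|11⟩) = (0.258819)·a + (-0.965926)·b = (0.07071 - 0.0169i)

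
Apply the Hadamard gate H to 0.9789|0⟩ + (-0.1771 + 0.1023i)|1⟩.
(0.567 + 0.07234i)|0⟩ + (0.8174 - 0.07234i)|1⟩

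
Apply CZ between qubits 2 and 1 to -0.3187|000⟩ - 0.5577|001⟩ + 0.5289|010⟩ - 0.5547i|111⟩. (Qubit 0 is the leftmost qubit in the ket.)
-0.3187|000⟩ - 0.5577|001⟩ + 0.5289|010⟩ + 0.5547i|111⟩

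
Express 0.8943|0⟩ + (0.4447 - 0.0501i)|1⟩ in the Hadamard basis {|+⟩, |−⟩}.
(0.9468 - 0.03543i)|+⟩ + (0.3179 + 0.03543i)|−⟩

With |ψ⟩ = α|0⟩ + β|1⟩, the Hadamard-basis coefficients are ⟨+|ψ⟩ = (α + β)/√2 and ⟨−|ψ⟩ = (α − β)/√2.
Here α = 0.8943, β = (0.4447 - 0.0501i): (α + β)/√2 = (0.9468 - 0.03543i), (α − β)/√2 = (0.3179 + 0.03543i).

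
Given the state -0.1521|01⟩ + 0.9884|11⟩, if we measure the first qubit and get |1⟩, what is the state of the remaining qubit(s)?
|1⟩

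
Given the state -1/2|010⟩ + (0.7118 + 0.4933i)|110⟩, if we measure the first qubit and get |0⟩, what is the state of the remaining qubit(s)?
-|10⟩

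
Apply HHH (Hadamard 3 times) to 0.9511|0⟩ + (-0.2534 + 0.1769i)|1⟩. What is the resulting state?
(0.4933 + 0.1251i)|0⟩ + (0.8517 - 0.1251i)|1⟩

H² = I, so H^3 = H: a single Hadamard. With (a, b) = (0.9511, (-0.2534 + 0.1769i)), H gives ((a + b)/√2, (a − b)/√2) = ((0.4933 + 0.1251i), (0.8517 - 0.1251i)).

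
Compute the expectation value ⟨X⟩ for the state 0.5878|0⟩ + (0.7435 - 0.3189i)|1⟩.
0.8741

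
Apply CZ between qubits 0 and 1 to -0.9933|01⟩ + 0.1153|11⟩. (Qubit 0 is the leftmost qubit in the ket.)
-0.9933|01⟩ - 0.1153|11⟩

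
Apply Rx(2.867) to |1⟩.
-0.9906i|0⟩ + 0.1369|1⟩

Rx(2.867) = [[cos(θ/2), −i·sin(θ/2)], [−i·sin(θ/2), cos(θ/2)]]; θ = 2.867, cos(θ/2) ≈ 0.136865, sin(θ/2) ≈ 0.99059.
With a = amp(|0⟩) = 0 and b = amp(|1⟩) = 1:
new amp(|0⟩) = (0.136865)·a + (-0.99059i)·b = -0.9906i
new amp(|1⟩) = (-0.99059i)·a + (0.136865)·b = 0.1369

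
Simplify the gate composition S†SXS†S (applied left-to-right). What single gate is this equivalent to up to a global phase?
X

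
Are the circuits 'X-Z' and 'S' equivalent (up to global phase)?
No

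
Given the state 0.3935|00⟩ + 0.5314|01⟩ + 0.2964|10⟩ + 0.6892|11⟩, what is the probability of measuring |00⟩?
0.1548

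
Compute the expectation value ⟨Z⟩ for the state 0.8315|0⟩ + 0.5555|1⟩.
0.3828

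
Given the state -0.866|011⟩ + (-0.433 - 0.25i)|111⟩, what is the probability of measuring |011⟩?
0.75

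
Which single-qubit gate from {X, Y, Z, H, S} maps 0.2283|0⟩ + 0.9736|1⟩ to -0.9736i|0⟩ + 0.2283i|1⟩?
Y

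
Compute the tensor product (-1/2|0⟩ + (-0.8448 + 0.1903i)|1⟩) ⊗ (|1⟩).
-1/2|01⟩ + (-0.8448 + 0.1903i)|11⟩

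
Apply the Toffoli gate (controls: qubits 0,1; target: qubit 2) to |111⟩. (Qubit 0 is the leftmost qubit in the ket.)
|110⟩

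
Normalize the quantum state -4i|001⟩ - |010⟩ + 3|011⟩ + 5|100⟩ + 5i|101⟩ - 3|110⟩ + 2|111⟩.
-0.424i|001⟩ - 0.106|010⟩ + 0.318|011⟩ + 0.53|100⟩ + 0.53i|101⟩ - 0.318|110⟩ + 0.212|111⟩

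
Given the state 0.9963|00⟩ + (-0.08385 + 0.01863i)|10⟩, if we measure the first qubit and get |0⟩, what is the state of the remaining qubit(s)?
|0⟩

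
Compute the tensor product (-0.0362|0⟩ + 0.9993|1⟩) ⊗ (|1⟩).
-0.0362|01⟩ + 0.9993|11⟩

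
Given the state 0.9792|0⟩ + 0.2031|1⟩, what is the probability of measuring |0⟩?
0.9588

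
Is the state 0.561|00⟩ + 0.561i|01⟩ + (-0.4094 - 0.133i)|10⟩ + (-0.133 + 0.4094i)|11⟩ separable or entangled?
Entangled

Writing the state as a|00⟩ + b|01⟩ + c|10⟩ + d|11⟩, it is a product state iff ad − bc = 0.
Here (a, b, c, d) = (0.561, 0.561i, (-0.4094 - 0.133i), (-0.133 + 0.4094i)): ad − bc = (0.561)(-0.133 + 0.4094i) − (0.561i)(-0.4094 - 0.133i) = (-0.1492 + 0.4593i) ≠ 0, so the state is entangled.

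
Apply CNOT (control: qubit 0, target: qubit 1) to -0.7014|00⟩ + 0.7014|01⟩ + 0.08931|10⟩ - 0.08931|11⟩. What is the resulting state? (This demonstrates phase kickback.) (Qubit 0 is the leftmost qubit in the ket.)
-0.7014|00⟩ + 0.7014|01⟩ - 0.08931|10⟩ + 0.08931|11⟩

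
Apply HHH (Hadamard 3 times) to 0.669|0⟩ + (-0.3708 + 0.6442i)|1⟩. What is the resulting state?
(0.2109 + 0.4555i)|0⟩ + (0.7352 - 0.4555i)|1⟩

H² = I, so H^3 = H: a single Hadamard. With (a, b) = (0.669, (-0.3708 + 0.6442i)), H gives ((a + b)/√2, (a − b)/√2) = ((0.2109 + 0.4555i), (0.7352 - 0.4555i)).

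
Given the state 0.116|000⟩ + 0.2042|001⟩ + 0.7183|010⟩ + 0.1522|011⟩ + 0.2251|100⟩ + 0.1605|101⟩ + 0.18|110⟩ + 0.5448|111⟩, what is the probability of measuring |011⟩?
0.02316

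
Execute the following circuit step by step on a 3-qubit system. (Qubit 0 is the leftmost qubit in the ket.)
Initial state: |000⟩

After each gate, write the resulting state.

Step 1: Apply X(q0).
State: |100⟩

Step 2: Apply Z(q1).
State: |100⟩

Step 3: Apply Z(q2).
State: |100⟩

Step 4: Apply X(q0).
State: |000⟩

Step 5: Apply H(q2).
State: 1/√2|000⟩ + 1/√2|001⟩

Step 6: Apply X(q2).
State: 1/√2|000⟩ + 1/√2|001⟩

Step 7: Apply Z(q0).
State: 1/√2|000⟩ + 1/√2|001⟩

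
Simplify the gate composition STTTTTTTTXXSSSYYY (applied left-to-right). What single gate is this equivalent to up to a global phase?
Y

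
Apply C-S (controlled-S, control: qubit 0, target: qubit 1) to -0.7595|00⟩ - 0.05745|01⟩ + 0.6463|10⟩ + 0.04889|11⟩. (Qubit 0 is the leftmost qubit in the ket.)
-0.7595|00⟩ - 0.05745|01⟩ + 0.6463|10⟩ + 0.04889i|11⟩

C-S leaves the control-|0⟩ kets |00⟩, |01⟩ unchanged and applies S to qubit 1 on the control-|1⟩ pair (|10⟩, |11⟩).
S = [[1, 0], [0, i]].
With a = amp(|10⟩) = 0.6463 and b = amp(|11⟩) = 0.04889:
new amp(|10⟩) = (1)·a = 0.6463
new amp(|11⟩) = (i)·b = 0.04889i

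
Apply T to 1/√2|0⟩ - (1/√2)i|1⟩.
1/√2|0⟩ + (1/2 - (1/2)i)|1⟩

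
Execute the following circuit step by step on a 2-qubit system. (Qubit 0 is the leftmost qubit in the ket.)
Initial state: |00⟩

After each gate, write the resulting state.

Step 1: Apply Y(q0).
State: i|10⟩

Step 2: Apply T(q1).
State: i|10⟩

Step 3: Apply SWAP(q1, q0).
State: i|01⟩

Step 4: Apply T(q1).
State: (-1/√2 + (1/√2)i)|01⟩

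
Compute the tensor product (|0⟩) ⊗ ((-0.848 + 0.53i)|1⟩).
(-0.848 + 0.53i)|01⟩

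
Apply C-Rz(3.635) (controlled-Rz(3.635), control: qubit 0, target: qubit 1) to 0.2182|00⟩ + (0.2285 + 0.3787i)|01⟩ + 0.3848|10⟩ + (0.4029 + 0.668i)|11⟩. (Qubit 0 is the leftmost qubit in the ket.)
0.2182|00⟩ + (0.2285 + 0.3787i)|01⟩ + (-0.09397 - 0.3731i)|10⟩ + (-0.7462 + 0.2276i)|11⟩

C-Rz(3.635) leaves the control-|0⟩ kets |00⟩, |01⟩ unchanged and applies Rz(3.635) to qubit 1 on the control-|1⟩ pair (|10⟩, |11⟩).
Rz(3.635) = [[e^(−iθ/2), 0], [0, e^(iθ/2)]] with e^(±iθ/2) = cos(θ/2) ± i·sin(θ/2); θ = 3.635, cos(θ/2) ≈ -0.244209, sin(θ/2) ≈ 0.969723.
With a = amp(|10⟩) = 0.3848 and b = amp(|11⟩) = (0.4029 + 0.668i):
new amp(|10⟩) = (-0.244209 - 0.969723i)·a = (-0.09397 - 0.3731i)
new amp(|11⟩) = (-0.244209 + 0.969723i)·b = (-0.7462 + 0.2276i)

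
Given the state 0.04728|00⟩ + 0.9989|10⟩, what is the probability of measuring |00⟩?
0.002235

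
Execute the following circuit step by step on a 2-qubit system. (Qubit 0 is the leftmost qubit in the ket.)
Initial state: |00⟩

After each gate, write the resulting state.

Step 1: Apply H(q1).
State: 1/√2|00⟩ + 1/√2|01⟩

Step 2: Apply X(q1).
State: 1/√2|00⟩ + 1/√2|01⟩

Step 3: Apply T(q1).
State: 1/√2|00⟩ + (1/2 + (1/2)i)|01⟩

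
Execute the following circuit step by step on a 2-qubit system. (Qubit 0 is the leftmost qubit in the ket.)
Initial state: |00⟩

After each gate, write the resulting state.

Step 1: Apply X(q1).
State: |01⟩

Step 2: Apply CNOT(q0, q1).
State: |01⟩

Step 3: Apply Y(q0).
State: i|11⟩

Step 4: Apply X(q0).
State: i|01⟩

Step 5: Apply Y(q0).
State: -|11⟩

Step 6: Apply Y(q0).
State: i|01⟩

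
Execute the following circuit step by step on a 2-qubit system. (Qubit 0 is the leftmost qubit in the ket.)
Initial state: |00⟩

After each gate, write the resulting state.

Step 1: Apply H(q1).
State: 1/√2|00⟩ + 1/√2|01⟩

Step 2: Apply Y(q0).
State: (1/√2)i|10⟩ + (1/√2)i|11⟩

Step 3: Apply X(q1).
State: (1/√2)i|10⟩ + (1/√2)i|11⟩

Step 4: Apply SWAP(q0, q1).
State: (1/√2)i|01⟩ + (1/√2)i|11⟩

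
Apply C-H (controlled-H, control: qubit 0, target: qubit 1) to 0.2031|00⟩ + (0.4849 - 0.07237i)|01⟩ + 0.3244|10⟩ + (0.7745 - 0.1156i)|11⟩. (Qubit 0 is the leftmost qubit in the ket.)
0.2031|00⟩ + (0.4849 - 0.07237i)|01⟩ + (0.777 - 0.08174i)|10⟩ + (-0.3183 + 0.08174i)|11⟩

C-H leaves the control-|0⟩ kets |00⟩, |01⟩ unchanged and applies H to qubit 1 on the control-|1⟩ pair (|10⟩, |11⟩).
H = [[1/√2, 1/√2], [1/√2, -1/√2]].
With a = amp(|10⟩) = 0.3244 and b = amp(|11⟩) = (0.7745 - 0.1156i):
new amp(|10⟩) = (1/√2)·a + (1/√2)·b = (0.777 - 0.08174i)
new amp(|11⟩) = (1/√2)·a + (-1/√2)·b = (-0.3183 + 0.08174i)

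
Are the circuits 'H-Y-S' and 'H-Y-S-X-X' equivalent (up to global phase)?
Yes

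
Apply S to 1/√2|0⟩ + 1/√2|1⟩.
1/√2|0⟩ + (1/√2)i|1⟩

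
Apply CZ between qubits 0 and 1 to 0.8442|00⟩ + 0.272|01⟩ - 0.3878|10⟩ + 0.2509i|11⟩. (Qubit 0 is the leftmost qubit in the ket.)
0.8442|00⟩ + 0.272|01⟩ - 0.3878|10⟩ - 0.2509i|11⟩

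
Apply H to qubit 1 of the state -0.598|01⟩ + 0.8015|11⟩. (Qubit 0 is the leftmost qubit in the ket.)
-0.4228|00⟩ + 0.4228|01⟩ + 0.5667|10⟩ - 0.5667|11⟩

H on qubit 1 mixes each pair of kets that differ only in qubit 1: amplitudes (a, b) of (|…0…⟩, |…1…⟩) become ((a + b)/√2, (a − b)/√2). Kets absent from the input have amplitude 0.
(|00⟩, |01⟩): (a, b) = (0, -0.598) → (-0.4228, 0.4228)
(|10⟩, |11⟩): (a, b) = (0, 0.8015) → (0.5667, -0.5667)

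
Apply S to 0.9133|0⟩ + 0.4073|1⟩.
0.9133|0⟩ + 0.4073i|1⟩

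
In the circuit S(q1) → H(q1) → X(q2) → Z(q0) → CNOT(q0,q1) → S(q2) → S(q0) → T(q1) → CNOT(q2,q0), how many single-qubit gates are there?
7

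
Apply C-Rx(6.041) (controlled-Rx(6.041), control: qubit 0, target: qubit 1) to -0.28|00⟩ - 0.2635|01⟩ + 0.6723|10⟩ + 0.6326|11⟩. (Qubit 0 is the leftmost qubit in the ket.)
-0.28|00⟩ - 0.2635|01⟩ + (-0.6674 - 0.07642i)|10⟩ + (-0.628 - 0.08121i)|11⟩

C-Rx(6.041) leaves the control-|0⟩ kets |00⟩, |01⟩ unchanged and applies Rx(6.041) to qubit 1 on the control-|1⟩ pair (|10⟩, |11⟩).
Rx(6.041) = [[cos(θ/2), −i·sin(θ/2)], [−i·sin(θ/2), cos(θ/2)]]; θ = 6.041, cos(θ/2) ≈ -0.992677, sin(θ/2) ≈ 0.120797.
With a = amp(|10⟩) = 0.6723 and b = amp(|11⟩) = 0.6326:
new amp(|10⟩) = (-0.992677)·a + (-0.120797i)·b = (-0.6674 - 0.07642i)
new amp(|11⟩) = (-0.120797i)·a + (-0.992677)·b = (-0.628 - 0.08121i)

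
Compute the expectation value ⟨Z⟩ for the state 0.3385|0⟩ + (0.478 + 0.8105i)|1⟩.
-0.7708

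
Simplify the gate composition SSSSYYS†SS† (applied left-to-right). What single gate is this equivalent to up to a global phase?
S†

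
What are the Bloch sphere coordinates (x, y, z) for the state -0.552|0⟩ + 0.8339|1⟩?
(-0.9206, 0, -0.3907)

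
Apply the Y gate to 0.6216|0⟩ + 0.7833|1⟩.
-0.7833i|0⟩ + 0.6216i|1⟩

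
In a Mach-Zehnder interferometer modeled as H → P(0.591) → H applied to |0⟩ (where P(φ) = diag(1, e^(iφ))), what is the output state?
(0.9152 + 0.2786i)|0⟩ + (0.08481 - 0.2786i)|1⟩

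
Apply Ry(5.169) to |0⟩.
-0.8488|0⟩ + 0.5287|1⟩

Ry(5.169) = [[cos(θ/2), −sin(θ/2)], [sin(θ/2), cos(θ/2)]]; θ = 5.169, cos(θ/2) ≈ -0.848796, sin(θ/2) ≈ 0.528721.
With a = amp(|0⟩) = 1 and b = amp(|1⟩) = 0:
new amp(|0⟩) = (-0.848796)·a + (-0.528721)·b = -0.8488
new amp(|1⟩) = (0.528721)·a + (-0.848796)·b = 0.5287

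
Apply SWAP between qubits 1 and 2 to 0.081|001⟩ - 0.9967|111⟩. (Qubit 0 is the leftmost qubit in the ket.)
0.081|010⟩ - 0.9967|111⟩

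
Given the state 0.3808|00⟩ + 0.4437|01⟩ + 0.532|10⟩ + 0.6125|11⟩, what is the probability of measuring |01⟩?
0.1969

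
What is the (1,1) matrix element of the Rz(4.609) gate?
(-0.6696 + 0.7427i)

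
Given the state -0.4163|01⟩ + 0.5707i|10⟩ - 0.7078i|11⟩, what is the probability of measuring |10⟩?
0.3257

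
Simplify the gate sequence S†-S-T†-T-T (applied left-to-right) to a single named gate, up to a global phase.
T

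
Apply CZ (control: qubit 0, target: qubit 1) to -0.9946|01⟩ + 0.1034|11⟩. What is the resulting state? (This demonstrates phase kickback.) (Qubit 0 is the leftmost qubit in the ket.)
-0.9946|01⟩ - 0.1034|11⟩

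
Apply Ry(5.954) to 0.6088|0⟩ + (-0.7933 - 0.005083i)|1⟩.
(-0.4706 + 0.0008329i)|0⟩ + (0.8823 + 0.005014i)|1⟩

Ry(5.954) = [[cos(θ/2), −sin(θ/2)], [sin(θ/2), cos(θ/2)]]; θ = 5.954, cos(θ/2) ≈ -0.986485, sin(θ/2) ≈ 0.163851.
With a = amp(|0⟩) = 0.6088 and b = amp(|1⟩) = (-0.7933 - 0.005083i):
new amp(|0⟩) = (-0.986485)·a + (-0.163851)·b = (-0.4706 + 0.0008329i)
new amp(|1⟩) = (0.163851)·a + (-0.986485)·b = (0.8823 + 0.005014i)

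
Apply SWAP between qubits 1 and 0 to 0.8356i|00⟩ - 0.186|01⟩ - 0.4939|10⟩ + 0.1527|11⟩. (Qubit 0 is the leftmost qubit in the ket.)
0.8356i|00⟩ - 0.4939|01⟩ - 0.186|10⟩ + 0.1527|11⟩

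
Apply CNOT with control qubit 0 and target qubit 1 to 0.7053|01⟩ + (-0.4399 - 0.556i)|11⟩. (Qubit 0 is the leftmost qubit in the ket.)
0.7053|01⟩ + (-0.4399 - 0.556i)|10⟩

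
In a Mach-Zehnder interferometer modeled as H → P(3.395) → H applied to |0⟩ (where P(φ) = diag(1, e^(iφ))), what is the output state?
(0.01597 - 0.1254i)|0⟩ + (0.984 + 0.1254i)|1⟩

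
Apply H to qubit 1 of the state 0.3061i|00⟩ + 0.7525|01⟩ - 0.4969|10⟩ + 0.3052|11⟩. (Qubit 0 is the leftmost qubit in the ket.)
(0.5321 + 0.2164i)|00⟩ + (-0.5321 + 0.2164i)|01⟩ - 0.1356|10⟩ - 0.5672|11⟩

H on qubit 1 mixes each pair of kets that differ only in qubit 1: amplitudes (a, b) of (|…0…⟩, |…1…⟩) become ((a + b)/√2, (a − b)/√2). Kets absent from the input have amplitude 0.
(|00⟩, |01⟩): (a, b) = (0.3061i, 0.7525) → ((0.5321 + 0.2164i), (-0.5321 + 0.2164i))
(|10⟩, |11⟩): (a, b) = (-0.4969, 0.3052) → (-0.1356, -0.5672)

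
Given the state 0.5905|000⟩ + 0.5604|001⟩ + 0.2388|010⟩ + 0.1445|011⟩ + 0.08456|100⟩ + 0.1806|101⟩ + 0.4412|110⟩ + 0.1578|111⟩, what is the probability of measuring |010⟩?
0.05703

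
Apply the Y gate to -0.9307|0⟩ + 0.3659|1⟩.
-0.3659i|0⟩ - 0.9307i|1⟩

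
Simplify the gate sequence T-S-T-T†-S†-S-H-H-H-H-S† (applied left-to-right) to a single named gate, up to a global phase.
T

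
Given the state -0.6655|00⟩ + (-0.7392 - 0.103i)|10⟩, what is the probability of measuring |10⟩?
0.557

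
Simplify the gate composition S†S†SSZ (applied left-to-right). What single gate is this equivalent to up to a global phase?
Z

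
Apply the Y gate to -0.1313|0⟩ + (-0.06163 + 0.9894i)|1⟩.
(0.9894 + 0.06163i)|0⟩ - 0.1313i|1⟩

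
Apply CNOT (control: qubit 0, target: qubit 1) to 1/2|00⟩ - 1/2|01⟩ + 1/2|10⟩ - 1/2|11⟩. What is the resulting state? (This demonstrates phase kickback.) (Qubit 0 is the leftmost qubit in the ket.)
1/2|00⟩ - 1/2|01⟩ - 1/2|10⟩ + 1/2|11⟩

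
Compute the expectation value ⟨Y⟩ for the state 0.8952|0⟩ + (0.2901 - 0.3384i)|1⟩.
-0.6059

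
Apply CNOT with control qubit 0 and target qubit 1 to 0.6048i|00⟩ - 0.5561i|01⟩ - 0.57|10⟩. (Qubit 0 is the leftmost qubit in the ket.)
0.6048i|00⟩ - 0.5561i|01⟩ - 0.57|11⟩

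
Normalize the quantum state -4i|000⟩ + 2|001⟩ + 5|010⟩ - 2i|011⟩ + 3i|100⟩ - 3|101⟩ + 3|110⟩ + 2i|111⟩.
-(1/√5)i|000⟩ + 0.2236|001⟩ + 0.559|010⟩ - 0.2236i|011⟩ + 0.3354i|100⟩ - 0.3354|101⟩ + 0.3354|110⟩ + 0.2236i|111⟩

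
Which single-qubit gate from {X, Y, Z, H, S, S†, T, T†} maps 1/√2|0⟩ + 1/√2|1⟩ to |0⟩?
H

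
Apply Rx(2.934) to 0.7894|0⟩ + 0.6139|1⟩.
(0.08179 - 0.6106i)|0⟩ + (0.06361 - 0.7852i)|1⟩

Rx(2.934) = [[cos(θ/2), −i·sin(θ/2)], [−i·sin(θ/2), cos(θ/2)]]; θ = 2.934, cos(θ/2) ≈ 0.10361, sin(θ/2) ≈ 0.994618.
With a = amp(|0⟩) = 0.7894 and b = amp(|1⟩) = 0.6139:
new amp(|0⟩) = (0.10361)·a + (-0.994618i)·b = (0.08179 - 0.6106i)
new amp(|1⟩) = (-0.994618i)·a + (0.10361)·b = (0.06361 - 0.7852i)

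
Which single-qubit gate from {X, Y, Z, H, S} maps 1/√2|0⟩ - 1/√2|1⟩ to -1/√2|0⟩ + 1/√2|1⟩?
X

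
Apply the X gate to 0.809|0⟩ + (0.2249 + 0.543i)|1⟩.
(0.2249 + 0.543i)|0⟩ + 0.809|1⟩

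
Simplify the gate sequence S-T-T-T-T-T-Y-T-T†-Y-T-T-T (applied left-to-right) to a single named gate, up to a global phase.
S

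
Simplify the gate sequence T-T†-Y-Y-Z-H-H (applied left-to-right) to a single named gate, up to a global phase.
Z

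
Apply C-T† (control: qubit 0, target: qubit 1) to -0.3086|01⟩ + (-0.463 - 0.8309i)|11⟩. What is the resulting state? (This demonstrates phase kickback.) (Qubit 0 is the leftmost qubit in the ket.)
-0.3086|01⟩ + (-0.9149 - 0.2601i)|11⟩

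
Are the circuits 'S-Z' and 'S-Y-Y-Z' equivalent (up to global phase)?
Yes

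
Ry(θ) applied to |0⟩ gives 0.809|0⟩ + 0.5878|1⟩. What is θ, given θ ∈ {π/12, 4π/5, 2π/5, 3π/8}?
2π/5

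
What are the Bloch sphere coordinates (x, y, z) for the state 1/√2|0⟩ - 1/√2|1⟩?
(-1, 0, 0)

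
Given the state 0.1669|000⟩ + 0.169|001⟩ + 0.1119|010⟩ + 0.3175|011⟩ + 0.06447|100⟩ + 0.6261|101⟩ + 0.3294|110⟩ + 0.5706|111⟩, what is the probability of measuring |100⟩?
0.004156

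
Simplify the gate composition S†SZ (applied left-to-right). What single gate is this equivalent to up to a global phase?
Z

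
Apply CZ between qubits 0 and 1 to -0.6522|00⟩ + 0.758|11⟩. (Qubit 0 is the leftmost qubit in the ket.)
-0.6522|00⟩ - 0.758|11⟩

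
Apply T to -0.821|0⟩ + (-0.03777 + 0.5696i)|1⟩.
-0.821|0⟩ + (-0.4295 + 0.3761i)|1⟩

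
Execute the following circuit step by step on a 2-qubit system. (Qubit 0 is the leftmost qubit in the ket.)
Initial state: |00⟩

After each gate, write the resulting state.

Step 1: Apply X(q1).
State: |01⟩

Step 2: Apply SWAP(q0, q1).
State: |10⟩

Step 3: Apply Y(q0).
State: -i|00⟩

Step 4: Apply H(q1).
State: -(1/√2)i|00⟩ - (1/√2)i|01⟩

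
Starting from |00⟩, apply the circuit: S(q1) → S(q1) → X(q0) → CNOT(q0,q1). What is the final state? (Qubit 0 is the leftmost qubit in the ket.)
|11⟩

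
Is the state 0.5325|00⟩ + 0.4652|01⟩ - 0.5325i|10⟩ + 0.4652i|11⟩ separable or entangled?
Entangled

Writing the state as a|00⟩ + b|01⟩ + c|10⟩ + d|11⟩, it is a product state iff ad − bc = 0.
Here (a, b, c, d) = (0.5325, 0.4652, -0.5325i, 0.4652i): ad − bc = (0.5325)(0.4652i) − (0.4652)(-0.5325i) = 0.4954i ≠ 0, so the state is entangled.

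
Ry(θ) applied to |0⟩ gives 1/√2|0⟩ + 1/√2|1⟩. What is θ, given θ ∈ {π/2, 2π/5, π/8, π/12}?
π/2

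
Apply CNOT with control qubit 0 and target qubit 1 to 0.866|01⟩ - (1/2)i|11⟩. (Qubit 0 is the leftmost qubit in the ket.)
0.866|01⟩ - (1/2)i|10⟩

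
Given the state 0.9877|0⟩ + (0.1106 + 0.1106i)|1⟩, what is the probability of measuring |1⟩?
0.02446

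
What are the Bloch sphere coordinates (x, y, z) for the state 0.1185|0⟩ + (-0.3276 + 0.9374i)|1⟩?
(-0.07764, 0.2222, -0.972)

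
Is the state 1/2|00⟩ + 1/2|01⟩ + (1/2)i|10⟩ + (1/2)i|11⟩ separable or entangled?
Separable

Writing the state as a|00⟩ + b|01⟩ + c|10⟩ + d|11⟩, it is a product state iff ad − bc = 0.
Here (a, b, c, d) = (1/2, 1/2, (1/2)i, (1/2)i): ad − bc = (1/2)((1/2)i) − (1/2)((1/2)i) = 0, so the state is separable.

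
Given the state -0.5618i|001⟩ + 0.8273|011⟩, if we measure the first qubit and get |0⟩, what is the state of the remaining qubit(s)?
-0.5618i|01⟩ + 0.8273|11⟩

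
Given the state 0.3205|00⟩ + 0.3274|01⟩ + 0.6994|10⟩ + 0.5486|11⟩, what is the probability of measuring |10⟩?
0.4892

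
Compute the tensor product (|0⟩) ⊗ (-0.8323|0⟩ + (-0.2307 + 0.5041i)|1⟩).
-0.8323|00⟩ + (-0.2307 + 0.5041i)|01⟩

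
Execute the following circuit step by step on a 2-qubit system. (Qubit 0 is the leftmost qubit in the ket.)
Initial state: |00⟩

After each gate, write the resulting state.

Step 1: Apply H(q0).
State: 1/√2|00⟩ + 1/√2|10⟩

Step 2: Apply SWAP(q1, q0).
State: 1/√2|00⟩ + 1/√2|01⟩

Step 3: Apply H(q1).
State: |00⟩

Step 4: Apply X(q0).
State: |10⟩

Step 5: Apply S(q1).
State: |10⟩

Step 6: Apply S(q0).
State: i|10⟩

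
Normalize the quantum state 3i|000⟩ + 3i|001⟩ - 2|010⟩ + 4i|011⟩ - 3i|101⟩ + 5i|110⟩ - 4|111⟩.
0.3198i|000⟩ + 0.3198i|001⟩ - 0.2132|010⟩ + 0.4264i|011⟩ - 0.3198i|101⟩ + 0.533i|110⟩ - 0.4264|111⟩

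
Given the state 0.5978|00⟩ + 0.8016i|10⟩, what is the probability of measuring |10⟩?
0.6426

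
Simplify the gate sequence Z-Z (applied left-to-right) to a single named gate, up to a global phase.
I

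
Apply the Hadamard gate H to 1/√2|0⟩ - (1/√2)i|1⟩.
(1/2 - (1/2)i)|0⟩ + (1/2 + (1/2)i)|1⟩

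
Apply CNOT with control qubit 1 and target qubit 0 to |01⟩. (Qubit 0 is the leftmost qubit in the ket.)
|11⟩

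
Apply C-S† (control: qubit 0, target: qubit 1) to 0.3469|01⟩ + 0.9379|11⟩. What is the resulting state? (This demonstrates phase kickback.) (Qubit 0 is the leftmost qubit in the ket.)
0.3469|01⟩ - 0.9379i|11⟩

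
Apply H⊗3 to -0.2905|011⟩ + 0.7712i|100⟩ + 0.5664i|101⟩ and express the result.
(-0.1027 + 0.4729i)|000⟩ + (0.1027 + 0.07241i)|001⟩ + (0.1027 + 0.4729i)|010⟩ + (-0.1027 + 0.07241i)|011⟩ + (-0.1027 - 0.4729i)|100⟩ + (0.1027 - 0.07241i)|101⟩ + (0.1027 - 0.4729i)|110⟩ + (-0.1027 - 0.07241i)|111⟩

H⊗3 gives amp(|y⟩) = (1/2√2) Σ_x (−1)^(x·y) amp(|x⟩), where x·y is the number of positions in which both x and y have a 1.
|000⟩: (-0.2905 + 0.7712i + 0.5664i)/(2√2) = (-0.1027 + 0.4729i)
|001⟩: (0.2905 + 0.7712i - 0.5664i)/(2√2) = (0.1027 + 0.07241i)
|010⟩: (0.2905 + 0.7712i + 0.5664i)/(2√2) = (0.1027 + 0.4729i)
|011⟩: (-0.2905 + 0.7712i - 0.5664i)/(2√2) = (-0.1027 + 0.07241i)
|100⟩: (-0.2905 - 0.7712i - 0.5664i)/(2√2) = (-0.1027 - 0.4729i)
|101⟩: (0.2905 - 0.7712i + 0.5664i)/(2√2) = (0.1027 - 0.07241i)
|110⟩: (0.2905 - 0.7712i - 0.5664i)/(2√2) = (0.1027 - 0.4729i)
|111⟩: (-0.2905 - 0.7712i + 0.5664i)/(2√2) = (-0.1027 - 0.07241i)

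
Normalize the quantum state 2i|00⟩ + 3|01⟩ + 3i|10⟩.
0.4264i|00⟩ + 0.6396|01⟩ + 0.6396i|10⟩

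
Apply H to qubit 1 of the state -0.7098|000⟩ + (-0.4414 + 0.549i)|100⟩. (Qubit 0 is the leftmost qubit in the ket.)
-0.5019|000⟩ - 0.5019|010⟩ + (-0.3121 + 0.3882i)|100⟩ + (-0.3121 + 0.3882i)|110⟩

H on qubit 1 mixes each pair of kets that differ only in qubit 1: amplitudes (a, b) of (|…0…⟩, |…1…⟩) become ((a + b)/√2, (a − b)/√2). Kets absent from the input have amplitude 0.
(|000⟩, |010⟩): (a, b) = (-0.7098, 0) → (-0.5019, -0.5019)
(|100⟩, |110⟩): (a, b) = ((-0.4414 + 0.549i), 0) → ((-0.3121 + 0.3882i), (-0.3121 + 0.3882i))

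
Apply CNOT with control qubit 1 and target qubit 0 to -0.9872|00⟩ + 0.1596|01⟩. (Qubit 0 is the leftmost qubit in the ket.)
-0.9872|00⟩ + 0.1596|11⟩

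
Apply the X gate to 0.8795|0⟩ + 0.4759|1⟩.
0.4759|0⟩ + 0.8795|1⟩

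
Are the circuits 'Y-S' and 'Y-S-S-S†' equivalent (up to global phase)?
Yes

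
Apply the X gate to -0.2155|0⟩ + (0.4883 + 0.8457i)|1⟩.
(0.4883 + 0.8457i)|0⟩ - 0.2155|1⟩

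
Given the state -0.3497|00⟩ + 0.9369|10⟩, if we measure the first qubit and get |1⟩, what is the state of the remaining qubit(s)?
|0⟩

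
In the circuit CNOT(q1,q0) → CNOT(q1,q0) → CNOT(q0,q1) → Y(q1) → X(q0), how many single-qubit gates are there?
2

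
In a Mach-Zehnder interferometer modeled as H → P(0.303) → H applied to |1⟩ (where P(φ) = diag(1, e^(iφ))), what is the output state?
(0.02278 - 0.1492i)|0⟩ + (0.9772 + 0.1492i)|1⟩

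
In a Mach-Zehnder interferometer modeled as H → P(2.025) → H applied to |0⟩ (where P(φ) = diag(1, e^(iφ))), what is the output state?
(0.2806 + 0.4493i)|0⟩ + (0.7194 - 0.4493i)|1⟩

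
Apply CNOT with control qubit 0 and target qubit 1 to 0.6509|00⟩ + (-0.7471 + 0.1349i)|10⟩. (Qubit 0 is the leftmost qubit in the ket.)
0.6509|00⟩ + (-0.7471 + 0.1349i)|11⟩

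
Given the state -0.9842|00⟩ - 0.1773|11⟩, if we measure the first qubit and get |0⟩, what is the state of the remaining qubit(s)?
-|0⟩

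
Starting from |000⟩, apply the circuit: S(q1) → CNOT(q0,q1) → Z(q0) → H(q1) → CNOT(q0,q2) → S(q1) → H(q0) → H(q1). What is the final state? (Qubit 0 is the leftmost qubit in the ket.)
(1/√8 + (1/√8)i)|000⟩ + (1/√8 - (1/√8)i)|010⟩ + (1/√8 + (1/√8)i)|100⟩ + (1/√8 - (1/√8)i)|110⟩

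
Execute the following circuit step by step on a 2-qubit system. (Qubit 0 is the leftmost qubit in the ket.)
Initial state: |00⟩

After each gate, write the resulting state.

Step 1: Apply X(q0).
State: |10⟩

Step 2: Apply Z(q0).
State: -|10⟩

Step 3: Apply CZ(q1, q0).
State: -|10⟩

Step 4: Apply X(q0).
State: -|00⟩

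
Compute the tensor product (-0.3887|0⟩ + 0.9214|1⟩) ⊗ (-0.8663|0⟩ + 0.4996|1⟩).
0.3367|00⟩ - 0.1942|01⟩ - 0.7982|10⟩ + 0.4603|11⟩

amp(|b₁b₂…⟩) = product of the factor amplitudes for bits b₁, b₂, …; only kets whose every factor amplitude is nonzero survive.
|00⟩: (-0.3887)(-0.8663) = 0.3367
|01⟩: (-0.3887)(0.4996) = -0.1942
|10⟩: (0.9214)(-0.8663) = -0.7982
|11⟩: (0.9214)(0.4996) = 0.4603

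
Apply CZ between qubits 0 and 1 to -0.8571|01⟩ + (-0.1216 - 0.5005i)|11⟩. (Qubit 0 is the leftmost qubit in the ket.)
-0.8571|01⟩ + (0.1216 + 0.5005i)|11⟩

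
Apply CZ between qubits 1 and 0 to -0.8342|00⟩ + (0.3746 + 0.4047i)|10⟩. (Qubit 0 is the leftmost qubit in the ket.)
-0.8342|00⟩ + (0.3746 + 0.4047i)|10⟩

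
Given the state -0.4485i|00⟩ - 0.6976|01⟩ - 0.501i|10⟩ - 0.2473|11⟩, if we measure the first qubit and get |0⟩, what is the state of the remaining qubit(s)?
-0.5408i|0⟩ - 0.8412|1⟩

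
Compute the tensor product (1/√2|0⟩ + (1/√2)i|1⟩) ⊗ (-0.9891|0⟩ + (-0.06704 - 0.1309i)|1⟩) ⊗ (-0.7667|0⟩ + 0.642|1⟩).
0.5362|000⟩ - 0.449|001⟩ + (0.03634 + 0.07097i)|010⟩ + (-0.03043 - 0.05942i)|011⟩ + 0.5362i|100⟩ - 0.449i|101⟩ + (-0.07097 + 0.03634i)|110⟩ + (0.05942 - 0.03043i)|111⟩

amp(|b₁b₂…⟩) = product of the factor amplitudes for bits b₁, b₂, …; only kets whose every factor amplitude is nonzero survive.
|000⟩: (1/√2)(-0.9891)(-0.7667) = 0.5362
|001⟩: (1/√2)(-0.9891)(0.642) = -0.449
|010⟩: (1/√2)(-0.06704 - 0.1309i)(-0.7667) = (0.03634 + 0.07097i)
|011⟩: (1/√2)(-0.06704 - 0.1309i)(0.642) = (-0.03043 - 0.05942i)
|100⟩: ((1/√2)i)(-0.9891)(-0.7667) = 0.5362i
|101⟩: ((1/√2)i)(-0.9891)(0.642) = -0.449i
|110⟩: ((1/√2)i)(-0.06704 - 0.1309i)(-0.7667) = (-0.07097 + 0.03634i)
|111⟩: ((1/√2)i)(-0.06704 - 0.1309i)(0.642) = (0.05942 - 0.03043i)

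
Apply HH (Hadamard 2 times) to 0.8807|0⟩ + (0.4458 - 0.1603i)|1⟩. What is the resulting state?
0.8807|0⟩ + (0.4458 - 0.1603i)|1⟩

H² = I, so an even number of Hadamards cancels: H^2 = I and the state is unchanged.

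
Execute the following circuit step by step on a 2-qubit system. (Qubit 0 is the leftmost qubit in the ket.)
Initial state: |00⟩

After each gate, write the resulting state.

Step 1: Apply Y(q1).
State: i|01⟩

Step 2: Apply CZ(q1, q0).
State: i|01⟩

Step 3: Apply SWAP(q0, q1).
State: i|10⟩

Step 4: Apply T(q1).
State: i|10⟩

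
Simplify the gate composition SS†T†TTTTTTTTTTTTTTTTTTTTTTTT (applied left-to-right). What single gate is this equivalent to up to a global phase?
T†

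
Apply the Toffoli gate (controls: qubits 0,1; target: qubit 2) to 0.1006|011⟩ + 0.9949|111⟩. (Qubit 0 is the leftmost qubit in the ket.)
0.1006|011⟩ + 0.9949|110⟩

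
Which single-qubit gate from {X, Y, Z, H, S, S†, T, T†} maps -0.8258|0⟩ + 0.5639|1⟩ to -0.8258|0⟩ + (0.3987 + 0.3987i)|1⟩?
T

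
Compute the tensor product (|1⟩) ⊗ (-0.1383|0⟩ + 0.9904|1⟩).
-0.1383|10⟩ + 0.9904|11⟩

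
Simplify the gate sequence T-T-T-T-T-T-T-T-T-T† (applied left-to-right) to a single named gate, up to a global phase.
I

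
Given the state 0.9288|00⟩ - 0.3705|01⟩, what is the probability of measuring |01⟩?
0.1373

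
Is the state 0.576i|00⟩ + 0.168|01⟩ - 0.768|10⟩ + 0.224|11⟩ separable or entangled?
Entangled

Writing the state as a|00⟩ + b|01⟩ + c|10⟩ + d|11⟩, it is a product state iff ad − bc = 0.
Here (a, b, c, d) = (0.576i, 0.168, -0.768, 0.224): ad − bc = (0.576i)(0.224) − (0.168)(-0.768) = (0.129 + 0.129i) ≠ 0, so the state is entangled.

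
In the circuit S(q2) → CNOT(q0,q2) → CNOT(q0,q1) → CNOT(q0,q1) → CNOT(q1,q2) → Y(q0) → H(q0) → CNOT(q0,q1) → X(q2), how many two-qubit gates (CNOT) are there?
5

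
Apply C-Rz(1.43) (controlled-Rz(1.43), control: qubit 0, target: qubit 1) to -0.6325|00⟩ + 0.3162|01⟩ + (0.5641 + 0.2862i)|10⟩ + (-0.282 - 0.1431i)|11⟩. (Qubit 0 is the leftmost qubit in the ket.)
-0.6325|00⟩ + 0.3162|01⟩ + (0.6136 - 0.1537i)|10⟩ + (-0.1191 - 0.2929i)|11⟩

C-Rz(1.43) leaves the control-|0⟩ kets |00⟩, |01⟩ unchanged and applies Rz(1.43) to qubit 1 on the control-|1⟩ pair (|10⟩, |11⟩).
Rz(1.43) = [[e^(−iθ/2), 0], [0, e^(iθ/2)]] with e^(±iθ/2) = cos(θ/2) ± i·sin(θ/2); θ = 1.43, cos(θ/2) ≈ 0.755093, sin(θ/2) ≈ 0.655617.
With a = amp(|10⟩) = (0.5641 + 0.2862i) and b = amp(|11⟩) = (-0.282 - 0.1431i):
new amp(|10⟩) = (0.755093 - 0.655617i)·a = (0.6136 - 0.1537i)
new amp(|11⟩) = (0.755093 + 0.655617i)·b = (-0.1191 - 0.2929i)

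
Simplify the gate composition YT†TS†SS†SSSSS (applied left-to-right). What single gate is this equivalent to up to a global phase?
Y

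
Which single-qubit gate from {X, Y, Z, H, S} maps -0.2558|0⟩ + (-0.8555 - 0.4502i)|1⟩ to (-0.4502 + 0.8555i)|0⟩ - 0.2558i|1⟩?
Y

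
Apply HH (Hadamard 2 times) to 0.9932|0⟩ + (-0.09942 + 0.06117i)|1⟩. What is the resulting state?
0.9932|0⟩ + (-0.09942 + 0.06117i)|1⟩

H² = I, so an even number of Hadamards cancels: H^2 = I and the state is unchanged.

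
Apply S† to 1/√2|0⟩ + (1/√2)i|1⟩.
1/√2|0⟩ + 1/√2|1⟩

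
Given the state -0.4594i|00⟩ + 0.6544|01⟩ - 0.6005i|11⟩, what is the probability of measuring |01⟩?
0.4282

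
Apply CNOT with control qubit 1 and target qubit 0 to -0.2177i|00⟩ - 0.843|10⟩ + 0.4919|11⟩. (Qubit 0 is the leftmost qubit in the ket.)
-0.2177i|00⟩ + 0.4919|01⟩ - 0.843|10⟩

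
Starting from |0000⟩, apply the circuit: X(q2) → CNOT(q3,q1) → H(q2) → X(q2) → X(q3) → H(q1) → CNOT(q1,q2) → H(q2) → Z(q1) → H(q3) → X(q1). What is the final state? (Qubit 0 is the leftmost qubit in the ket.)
-1/2|0010⟩ + 1/2|0011⟩ - 1/2|0110⟩ + 1/2|0111⟩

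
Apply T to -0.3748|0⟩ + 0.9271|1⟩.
-0.3748|0⟩ + (0.6556 + 0.6556i)|1⟩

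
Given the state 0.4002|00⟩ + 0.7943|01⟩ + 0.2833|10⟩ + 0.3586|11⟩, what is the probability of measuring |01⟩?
0.6309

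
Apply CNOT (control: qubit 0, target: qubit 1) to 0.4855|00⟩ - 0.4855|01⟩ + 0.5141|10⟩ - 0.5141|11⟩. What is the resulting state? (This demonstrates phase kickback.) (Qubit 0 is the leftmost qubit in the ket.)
0.4855|00⟩ - 0.4855|01⟩ - 0.5141|10⟩ + 0.5141|11⟩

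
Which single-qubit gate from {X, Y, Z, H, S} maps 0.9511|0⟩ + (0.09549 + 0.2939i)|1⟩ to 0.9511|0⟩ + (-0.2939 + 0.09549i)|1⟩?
S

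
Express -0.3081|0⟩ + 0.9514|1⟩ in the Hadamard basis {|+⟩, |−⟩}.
0.4549|+⟩ - 0.8906|−⟩

With |ψ⟩ = α|0⟩ + β|1⟩, the Hadamard-basis coefficients are ⟨+|ψ⟩ = (α + β)/√2 and ⟨−|ψ⟩ = (α − β)/√2.
Here α = -0.3081, β = 0.9514: (α + β)/√2 = 0.4549, (α − β)/√2 = -0.8906.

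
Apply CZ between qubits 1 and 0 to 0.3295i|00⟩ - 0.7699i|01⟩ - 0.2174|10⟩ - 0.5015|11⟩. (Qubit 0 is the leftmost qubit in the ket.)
0.3295i|00⟩ - 0.7699i|01⟩ - 0.2174|10⟩ + 0.5015|11⟩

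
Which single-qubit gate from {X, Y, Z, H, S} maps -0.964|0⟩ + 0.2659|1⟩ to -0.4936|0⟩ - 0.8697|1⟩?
H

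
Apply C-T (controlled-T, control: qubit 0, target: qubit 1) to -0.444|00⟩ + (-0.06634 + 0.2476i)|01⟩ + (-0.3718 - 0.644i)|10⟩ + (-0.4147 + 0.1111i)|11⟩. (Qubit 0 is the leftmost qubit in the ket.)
-0.444|00⟩ + (-0.06634 + 0.2476i)|01⟩ + (-0.3718 - 0.644i)|10⟩ + (-0.3718 - 0.2147i)|11⟩

C-T leaves the control-|0⟩ kets |00⟩, |01⟩ unchanged and applies T to qubit 1 on the control-|1⟩ pair (|10⟩, |11⟩).
T = [[1, 0], [0, (1/√2 + (1/√2)i)]].
With a = amp(|10⟩) = (-0.3718 - 0.644i) and b = amp(|11⟩) = (-0.4147 + 0.1111i):
new amp(|10⟩) = (1)·a = (-0.3718 - 0.644i)
new amp(|11⟩) = (1/√2 + (1/√2)i)·b = (-0.3718 - 0.2147i)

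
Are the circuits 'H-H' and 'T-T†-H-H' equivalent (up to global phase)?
Yes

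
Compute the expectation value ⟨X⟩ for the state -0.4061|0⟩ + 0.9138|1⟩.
-0.7422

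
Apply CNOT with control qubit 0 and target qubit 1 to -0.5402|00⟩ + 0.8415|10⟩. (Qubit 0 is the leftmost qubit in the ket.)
-0.5402|00⟩ + 0.8415|11⟩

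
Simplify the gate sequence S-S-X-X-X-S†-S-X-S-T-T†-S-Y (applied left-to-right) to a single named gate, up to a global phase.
Y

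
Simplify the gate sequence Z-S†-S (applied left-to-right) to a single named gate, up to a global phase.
Z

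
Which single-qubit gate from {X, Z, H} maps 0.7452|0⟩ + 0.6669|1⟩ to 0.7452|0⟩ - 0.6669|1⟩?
Z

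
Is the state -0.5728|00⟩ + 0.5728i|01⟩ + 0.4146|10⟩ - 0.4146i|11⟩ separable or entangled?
Separable

Writing the state as a|00⟩ + b|01⟩ + c|10⟩ + d|11⟩, it is a product state iff ad − bc = 0.
Here (a, b, c, d) = (-0.5728, 0.5728i, 0.4146, -0.4146i): ad − bc = (-0.5728)(-0.4146i) − (0.5728i)(0.4146) = 0, so the state is separable.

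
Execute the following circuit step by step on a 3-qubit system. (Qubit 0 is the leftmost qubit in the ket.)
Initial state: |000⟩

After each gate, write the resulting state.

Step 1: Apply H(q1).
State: 1/√2|000⟩ + 1/√2|010⟩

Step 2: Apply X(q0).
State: 1/√2|100⟩ + 1/√2|110⟩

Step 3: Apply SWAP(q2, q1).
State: 1/√2|100⟩ + 1/√2|101⟩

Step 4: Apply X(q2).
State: 1/√2|100⟩ + 1/√2|101⟩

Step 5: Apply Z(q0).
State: -1/√2|100⟩ - 1/√2|101⟩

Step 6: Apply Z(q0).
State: 1/√2|100⟩ + 1/√2|101⟩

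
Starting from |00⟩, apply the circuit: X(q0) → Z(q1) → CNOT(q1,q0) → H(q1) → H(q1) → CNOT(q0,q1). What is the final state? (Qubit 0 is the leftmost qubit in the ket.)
|11⟩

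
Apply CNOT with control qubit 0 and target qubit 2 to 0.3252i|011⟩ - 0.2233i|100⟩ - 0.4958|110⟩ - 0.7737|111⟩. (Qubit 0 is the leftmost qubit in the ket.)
0.3252i|011⟩ - 0.2233i|101⟩ - 0.7737|110⟩ - 0.4958|111⟩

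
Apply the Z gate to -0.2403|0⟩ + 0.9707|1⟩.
-0.2403|0⟩ - 0.9707|1⟩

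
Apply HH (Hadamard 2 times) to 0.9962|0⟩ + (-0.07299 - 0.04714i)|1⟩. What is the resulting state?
0.9962|0⟩ + (-0.07299 - 0.04714i)|1⟩

H² = I, so an even number of Hadamards cancels: H^2 = I and the state is unchanged.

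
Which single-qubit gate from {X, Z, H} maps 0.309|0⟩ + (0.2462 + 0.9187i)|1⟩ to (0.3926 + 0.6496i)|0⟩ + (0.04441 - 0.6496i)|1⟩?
H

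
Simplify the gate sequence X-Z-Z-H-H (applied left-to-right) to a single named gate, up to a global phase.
X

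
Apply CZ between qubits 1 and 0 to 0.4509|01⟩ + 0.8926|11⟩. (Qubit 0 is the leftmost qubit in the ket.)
0.4509|01⟩ - 0.8926|11⟩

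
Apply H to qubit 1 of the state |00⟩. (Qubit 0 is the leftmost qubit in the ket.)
1/√2|00⟩ + 1/√2|01⟩

H on qubit 1 mixes each pair of kets that differ only in qubit 1: amplitudes (a, b) of (|…0…⟩, |…1…⟩) become ((a + b)/√2, (a − b)/√2). Kets absent from the input have amplitude 0.
(|00⟩, |01⟩): (a, b) = (1, 0) → (1/√2, 1/√2)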